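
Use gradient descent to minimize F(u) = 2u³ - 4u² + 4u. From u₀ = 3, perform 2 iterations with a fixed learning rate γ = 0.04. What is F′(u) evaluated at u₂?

F′(u) = 6u² - 8u + 4
u₁ = 3 − 0.04·34 = 1.64
u₂ = 1.64 − 0.04·7.0176 = 1.359296
F′(u) at (1.359296) = 4.211745693696

4.211745693696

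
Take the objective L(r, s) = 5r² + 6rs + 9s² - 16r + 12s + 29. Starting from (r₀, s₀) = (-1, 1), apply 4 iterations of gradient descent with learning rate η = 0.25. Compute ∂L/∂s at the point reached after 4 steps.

3546

∇L = (10r + 6s - 16, 6r + 18s + 12)
(r₁, s₁) = (-1, 1) − 0.25·(-20, 24) = (4, -5)
(r₂, s₂) = (4, -5) − 0.25·(-6, -54) = (5.5, 8.5)
(r₃, s₃) = (5.5, 8.5) − 0.25·(90, 198) = (-17, -41)
(r₄, s₄) = (-17, -41) − 0.25·(-432, -828) = (91, 166)
∂L/∂s at (91, 166) = 3546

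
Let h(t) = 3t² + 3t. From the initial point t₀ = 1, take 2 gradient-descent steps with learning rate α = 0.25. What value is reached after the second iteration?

h′(t) = 6t + 3
Step 1: h′(1) = 9; t₁ = 1 − 0.25·9 = -1.25
Step 2: h′(-1.25) = -4.5; t₂ = -1.25 − 0.25·(-4.5) = -0.125

-0.125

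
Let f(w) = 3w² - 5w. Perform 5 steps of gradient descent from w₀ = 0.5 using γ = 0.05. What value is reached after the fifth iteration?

0.77731

f′(w) = 6w - 5
w₁ = 0.5 − 0.05·(-2) = 0.6
w₂ = 0.6 − 0.05·(-1.4) = 0.67
w₃ = 0.67 − 0.05·(-0.98) = 0.719
w₄ = 0.719 − 0.05·(-0.686) = 0.7533
w₅ = 0.7533 − 0.05·(-0.4802) = 0.77731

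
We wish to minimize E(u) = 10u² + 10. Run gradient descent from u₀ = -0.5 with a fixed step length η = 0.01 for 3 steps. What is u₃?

-0.256

E′(u) = 20u
u₁ = -0.5 − 0.01·(-10) = -0.4
u₂ = -0.4 − 0.01·(-8) = -0.32
u₃ = -0.32 − 0.01·(-6.4) = -0.256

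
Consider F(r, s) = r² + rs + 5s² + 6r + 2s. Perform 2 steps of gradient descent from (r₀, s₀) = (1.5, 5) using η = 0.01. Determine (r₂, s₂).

∇F = (2r + s + 6, r + 10s + 2)
(r₁, s₁) = (1.5, 5) − 0.01·(14, 53.5) = (1.36, 4.465)
(r₂, s₂) = (1.36, 4.465) − 0.01·(13.185, 48.01) = (1.22815, 3.9849)

(1.22815, 3.9849)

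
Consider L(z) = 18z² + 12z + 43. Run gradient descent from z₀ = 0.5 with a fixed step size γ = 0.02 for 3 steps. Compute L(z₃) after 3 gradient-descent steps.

41.0060236288

L′(z) = 36z + 12
z₁ = 0.5 − 0.02·30 = -0.1
z₂ = -0.1 − 0.02·8.4 = -0.268
z₃ = -0.268 − 0.02·2.352 = -0.31504
L(-0.31504) = 41.0060236288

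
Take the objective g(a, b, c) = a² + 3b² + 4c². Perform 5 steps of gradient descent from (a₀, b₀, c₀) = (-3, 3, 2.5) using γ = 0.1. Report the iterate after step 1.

(-2.4, 1.2, 0.5)

∇g = (2a, 6b, 8c)
(a₁, b₁, c₁) = (-3, 3, 2.5) − 0.1·(-6, 18, 20) = (-2.4, 1.2, 0.5)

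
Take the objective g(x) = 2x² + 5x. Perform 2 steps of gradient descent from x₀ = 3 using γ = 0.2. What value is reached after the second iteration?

g′(x) = 4x + 5
x₁ = 3 − 0.2·17 = -0.4
x₂ = -0.4 − 0.2·3.4 = -1.08

-1.08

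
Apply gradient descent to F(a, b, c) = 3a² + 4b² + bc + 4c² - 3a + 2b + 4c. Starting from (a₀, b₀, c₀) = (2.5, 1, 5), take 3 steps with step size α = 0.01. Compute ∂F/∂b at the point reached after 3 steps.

∇F = (6a - 3, 8b + c + 2, b + 8c + 4)
Step 1: at (2.5, 1, 5), ∇F = (12, 15, 45) → (2.5, 1, 5) − 0.01·(12, 15, 45) = (2.38, 0.85, 4.55)
Step 2: at (2.38, 0.85, 4.55), ∇F = (11.28, 13.35, 41.25) → (2.38, 0.85, 4.55) − 0.01·(11.28, 13.35, 41.25) = (2.2672, 0.7165, 4.1375)
Step 3: at (2.2672, 0.7165, 4.1375), ∇F = (10.6032, 11.8695, 37.8165) → (2.2672, 0.7165, 4.1375) − 0.01·(10.6032, 11.8695, 37.8165) = (2.161168, 0.597805, 3.759335)
∂F/∂b at (2.161168, 0.597805, 3.759335) = 10.541775

10.541775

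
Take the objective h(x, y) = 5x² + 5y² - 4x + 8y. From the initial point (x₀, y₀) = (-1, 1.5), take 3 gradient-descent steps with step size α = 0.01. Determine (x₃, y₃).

∇h = (10x - 4, 10y + 8)
Step 1: at (-1, 1.5), ∇h = (-14, 23) → (-1, 1.5) − 0.01·(-14, 23) = (-0.86, 1.27)
Step 2: at (-0.86, 1.27), ∇h = (-12.6, 20.7) → (-0.86, 1.27) − 0.01·(-12.6, 20.7) = (-0.734, 1.063)
Step 3: at (-0.734, 1.063), ∇h = (-11.34, 18.63) → (-0.734, 1.063) − 0.01·(-11.34, 18.63) = (-0.6206, 0.8767)

(-0.6206, 0.8767)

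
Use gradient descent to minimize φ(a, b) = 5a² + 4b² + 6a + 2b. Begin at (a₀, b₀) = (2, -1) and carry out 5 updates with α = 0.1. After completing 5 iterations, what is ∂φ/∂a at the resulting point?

∇φ = (10a + 6, 8b + 2)
Step 1: at (2, -1), ∇φ = (26, -6) → (2, -1) − 0.1·(26, -6) = (-0.6, -0.4)
Step 2: at (-0.6, -0.4), ∇φ = (0, -1.2) → (-0.6, -0.4) − 0.1·(0, -1.2) = (-0.6, -0.28)
Step 3: at (-0.6, -0.28), ∇φ = (0, -0.24) → (-0.6, -0.28) − 0.1·(0, -0.24) = (-0.6, -0.256)
Step 4: at (-0.6, -0.256), ∇φ = (0, -0.048) → (-0.6, -0.256) − 0.1·(0, -0.048) = (-0.6, -0.2512)
Step 5: at (-0.6, -0.2512), ∇φ = (0, -0.0096) → (-0.6, -0.2512) − 0.1·(0, -0.0096) = (-0.6, -0.25024)
∂φ/∂a at (-0.6, -0.25024) = 0

0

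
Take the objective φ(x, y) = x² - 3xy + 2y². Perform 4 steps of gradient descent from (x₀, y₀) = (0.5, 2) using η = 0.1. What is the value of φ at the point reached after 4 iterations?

-0.2263853375

∇φ = (2x - 3y, -3x + 4y)
(x₁, y₁) = (0.5, 2) − 0.1·(-5, 6.5) = (1, 1.35)
(x₂, y₂) = (1, 1.35) − 0.1·(-2.05, 2.4) = (1.205, 1.11)
(x₃, y₃) = (1.205, 1.11) − 0.1·(-0.92, 0.825) = (1.297, 1.0275)
(x₄, y₄) = (1.297, 1.0275) − 0.1·(-0.4885, 0.219) = (1.34585, 1.0056)
φ(1.34585, 1.0056) = -0.2263853375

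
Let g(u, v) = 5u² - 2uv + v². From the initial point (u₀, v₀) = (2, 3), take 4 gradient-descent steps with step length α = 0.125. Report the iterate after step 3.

∇g = (10u - 2v, -2u + 2v)
(u₁, v₁) = (2, 3) − 0.125·(14, 2) = (0.25, 2.75)
(u₂, v₂) = (0.25, 2.75) − 0.125·(-3, 5) = (0.625, 2.125)
(u₃, v₃) = (0.625, 2.125) − 0.125·(2, 3) = (0.375, 1.75)

(0.375, 1.75)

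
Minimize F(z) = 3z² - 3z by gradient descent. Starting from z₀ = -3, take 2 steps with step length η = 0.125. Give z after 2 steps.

F′(z) = 6z - 3
z₁ = -3 − 0.125·(-21) = -0.375
z₂ = -0.375 − 0.125·(-5.25) = 0.28125

0.28125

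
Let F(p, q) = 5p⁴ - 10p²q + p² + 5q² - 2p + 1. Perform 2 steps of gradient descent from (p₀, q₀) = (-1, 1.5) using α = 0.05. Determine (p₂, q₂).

(-0.498, 1.47)

∇F = (20p³ - 20pq + 2p - 2, -10p² + 10q)
(p₁, q₁) = (-1, 1.5) − 0.05·(6, 5) = (-1.3, 1.25)
(p₂, q₂) = (-1.3, 1.25) − 0.05·(-16.04, -4.4) = (-0.498, 1.47)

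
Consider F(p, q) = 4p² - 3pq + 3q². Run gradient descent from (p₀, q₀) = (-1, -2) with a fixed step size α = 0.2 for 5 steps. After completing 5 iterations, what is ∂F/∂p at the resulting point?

∇F = (8p - 3q, -3p + 6q)
Step 1: at (-1, -2), ∇F = (-2, -9) → (-1, -2) − 0.2·(-2, -9) = (-0.6, -0.2)
Step 2: at (-0.6, -0.2), ∇F = (-4.2, 0.6) → (-0.6, -0.2) − 0.2·(-4.2, 0.6) = (0.24, -0.32)
Step 3: at (0.24, -0.32), ∇F = (2.88, -2.64) → (0.24, -0.32) − 0.2·(2.88, -2.64) = (-0.336, 0.208)
Step 4: at (-0.336, 0.208), ∇F = (-3.312, 2.256) → (-0.336, 0.208) − 0.2·(-3.312, 2.256) = (0.3264, -0.2432)
Step 5: at (0.3264, -0.2432), ∇F = (3.3408, -2.4384) → (0.3264, -0.2432) − 0.2·(3.3408, -2.4384) = (-0.34176, 0.24448)
∂F/∂p at (-0.34176, 0.24448) = -3.46752

-3.46752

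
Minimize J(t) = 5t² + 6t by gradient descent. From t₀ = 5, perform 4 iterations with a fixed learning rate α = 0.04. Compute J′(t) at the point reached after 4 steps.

7.2576

J′(t) = 10t + 6
Step 1: J′(5) = 56; t₁ = 5 − 0.04·56 = 2.76
Step 2: J′(2.76) = 33.6; t₂ = 2.76 − 0.04·33.6 = 1.416
Step 3: J′(1.416) = 20.16; t₃ = 1.416 − 0.04·20.16 = 0.6096
Step 4: J′(0.6096) = 12.096; t₄ = 0.6096 − 0.04·12.096 = 0.12576
J′(t) at (0.12576) = 7.2576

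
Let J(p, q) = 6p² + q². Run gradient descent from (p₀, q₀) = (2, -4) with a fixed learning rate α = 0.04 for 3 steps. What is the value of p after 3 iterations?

0.281216

∇J = (12p, 2q)
Step 1: at (2, -4), ∇J = (24, -8) → (2, -4) − 0.04·(24, -8) = (1.04, -3.68)
Step 2: at (1.04, -3.68), ∇J = (12.48, -7.36) → (1.04, -3.68) − 0.04·(12.48, -7.36) = (0.5408, -3.3856)
Step 3: at (0.5408, -3.3856), ∇J = (6.4896, -6.7712) → (0.5408, -3.3856) − 0.04·(6.4896, -6.7712) = (0.281216, -3.114752)
p = 0.281216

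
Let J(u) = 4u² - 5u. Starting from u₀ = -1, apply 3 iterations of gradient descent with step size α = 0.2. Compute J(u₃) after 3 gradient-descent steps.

J′(u) = 8u - 5
Step 1: J′(-1) = -13; u₁ = -1 − 0.2·(-13) = 1.6
Step 2: J′(1.6) = 7.8; u₂ = 1.6 − 0.2·7.8 = 0.04
Step 3: J′(0.04) = -4.68; u₃ = 0.04 − 0.2·(-4.68) = 0.976
J(0.976) = -1.069696

-1.069696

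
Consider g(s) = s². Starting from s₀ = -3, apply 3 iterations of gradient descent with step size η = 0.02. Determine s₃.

g′(s) = 2s
s₁ = -3 − 0.02·(-6) = -2.88
s₂ = -2.88 − 0.02·(-5.76) = -2.7648
s₃ = -2.7648 − 0.02·(-5.5296) = -2.654208

-2.654208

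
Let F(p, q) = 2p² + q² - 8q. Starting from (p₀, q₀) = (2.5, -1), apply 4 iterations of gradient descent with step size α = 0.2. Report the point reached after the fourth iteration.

∇F = (4p, 2q - 8)
(p₁, q₁) = (2.5, -1) − 0.2·(10, -10) = (0.5, 1)
(p₂, q₂) = (0.5, 1) − 0.2·(2, -6) = (0.1, 2.2)
(p₃, q₃) = (0.1, 2.2) − 0.2·(0.4, -3.6) = (0.02, 2.92)
(p₄, q₄) = (0.02, 2.92) − 0.2·(0.08, -2.16) = (0.004, 3.352)

(0.004, 3.352)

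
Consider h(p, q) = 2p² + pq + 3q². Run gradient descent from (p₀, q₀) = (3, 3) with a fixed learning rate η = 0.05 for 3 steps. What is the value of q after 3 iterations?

∇h = (4p + q, p + 6q)
Step 1: at (3, 3), ∇h = (15, 21) → (3, 3) − 0.05·(15, 21) = (2.25, 1.95)
Step 2: at (2.25, 1.95), ∇h = (10.95, 13.95) → (2.25, 1.95) − 0.05·(10.95, 13.95) = (1.7025, 1.2525)
Step 3: at (1.7025, 1.2525), ∇h = (8.0625, 9.2175) → (1.7025, 1.2525) − 0.05·(8.0625, 9.2175) = (1.299375, 0.791625)
q = 0.791625

0.791625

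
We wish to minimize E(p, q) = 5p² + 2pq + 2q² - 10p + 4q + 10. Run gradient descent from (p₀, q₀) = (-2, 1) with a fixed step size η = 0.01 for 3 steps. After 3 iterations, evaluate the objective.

32.892935448832

∇E = (10p + 2q - 10, 2p + 4q + 4)
Step 1: at (-2, 1), ∇E = (-28, 4) → (-2, 1) − 0.01·(-28, 4) = (-1.72, 0.96)
Step 2: at (-1.72, 0.96), ∇E = (-25.28, 4.4) → (-1.72, 0.96) − 0.01·(-25.28, 4.4) = (-1.4672, 0.916)
Step 3: at (-1.4672, 0.916), ∇E = (-22.84, 4.7296) → (-1.4672, 0.916) − 0.01·(-22.84, 4.7296) = (-1.2388, 0.868704)
E(-1.2388, 0.868704) = 32.892935448832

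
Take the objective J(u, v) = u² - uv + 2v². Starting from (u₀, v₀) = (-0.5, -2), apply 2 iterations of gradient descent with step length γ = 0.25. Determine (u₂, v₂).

(-0.40625, -0.1875)

∇J = (2u - v, -u + 4v)
Step 1: at (-0.5, -2), ∇J = (1, -7.5) → (-0.5, -2) − 0.25·(1, -7.5) = (-0.75, -0.125)
Step 2: at (-0.75, -0.125), ∇J = (-1.375, 0.25) → (-0.75, -0.125) − 0.25·(-1.375, 0.25) = (-0.40625, -0.1875)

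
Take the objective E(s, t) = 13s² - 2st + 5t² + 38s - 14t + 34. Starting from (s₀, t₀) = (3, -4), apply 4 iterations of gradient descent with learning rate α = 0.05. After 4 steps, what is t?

∇E = (26s - 2t + 38, -2s + 10t - 14)
Step 1: at (3, -4), ∇E = (124, -60) → (3, -4) − 0.05·(124, -60) = (-3.2, -1)
Step 2: at (-3.2, -1), ∇E = (-43.2, -17.6) → (-3.2, -1) − 0.05·(-43.2, -17.6) = (-1.04, -0.12)
Step 3: at (-1.04, -0.12), ∇E = (11.2, -13.12) → (-1.04, -0.12) − 0.05·(11.2, -13.12) = (-1.6, 0.536)
Step 4: at (-1.6, 0.536), ∇E = (-4.672, -5.44) → (-1.6, 0.536) − 0.05·(-4.672, -5.44) = (-1.3664, 0.808)
t = 0.808

0.808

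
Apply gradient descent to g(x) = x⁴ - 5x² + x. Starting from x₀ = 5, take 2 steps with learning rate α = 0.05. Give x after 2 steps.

g′(x) = 4x³ - 10x + 1
x₁ = 5 − 0.05·451 = -17.55
x₂ = -17.55 − 0.05·(-21445.2755) = 1054.713775

1054.713775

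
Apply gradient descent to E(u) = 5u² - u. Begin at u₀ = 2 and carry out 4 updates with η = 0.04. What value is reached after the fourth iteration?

E′(u) = 10u - 1
Step 1: E′(2) = 19; u₁ = 2 − 0.04·19 = 1.24
Step 2: E′(1.24) = 11.4; u₂ = 1.24 − 0.04·11.4 = 0.784
Step 3: E′(0.784) = 6.84; u₃ = 0.784 − 0.04·6.84 = 0.5104
Step 4: E′(0.5104) = 4.104; u₄ = 0.5104 − 0.04·4.104 = 0.34624

0.34624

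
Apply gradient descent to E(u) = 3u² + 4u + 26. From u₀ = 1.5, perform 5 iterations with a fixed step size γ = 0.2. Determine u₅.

-0.66736

E′(u) = 6u + 4
u₁ = 1.5 − 0.2·13 = -1.1
u₂ = -1.1 − 0.2·(-2.6) = -0.58
u₃ = -0.58 − 0.2·0.52 = -0.684
u₄ = -0.684 − 0.2·(-0.104) = -0.6632
u₅ = -0.6632 − 0.2·0.0208 = -0.66736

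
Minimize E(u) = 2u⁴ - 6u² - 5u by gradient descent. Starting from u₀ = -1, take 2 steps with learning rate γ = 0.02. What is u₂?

-0.96460928

E′(u) = 8u³ - 12u - 5
u₁ = -1 − 0.02·(-1) = -0.98
u₂ = -0.98 − 0.02·(-0.769536) = -0.96460928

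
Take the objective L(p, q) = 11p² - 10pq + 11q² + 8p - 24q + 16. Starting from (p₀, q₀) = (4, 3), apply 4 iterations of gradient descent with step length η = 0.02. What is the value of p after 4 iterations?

1.12872448

∇L = (22p - 10q + 8, -10p + 22q - 24)
Step 1: at (4, 3), ∇L = (66, 2) → (4, 3) − 0.02·(66, 2) = (2.68, 2.96)
Step 2: at (2.68, 2.96), ∇L = (37.36, 14.32) → (2.68, 2.96) − 0.02·(37.36, 14.32) = (1.9328, 2.6736)
Step 3: at (1.9328, 2.6736), ∇L = (23.7856, 15.4912) → (1.9328, 2.6736) − 0.02·(23.7856, 15.4912) = (1.457088, 2.363776)
Step 4: at (1.457088, 2.363776), ∇L = (16.418176, 13.432192) → (1.457088, 2.363776) − 0.02·(16.418176, 13.432192) = (1.12872448, 2.09513216)
p = 1.12872448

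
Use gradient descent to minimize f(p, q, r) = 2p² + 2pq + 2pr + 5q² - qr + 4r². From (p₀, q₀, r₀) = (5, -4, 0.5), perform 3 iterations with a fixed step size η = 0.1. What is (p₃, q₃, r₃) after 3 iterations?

∇f = (4p + 2q + 2r, 2p + 10q - r, 2p - q + 8r)
(p₁, q₁, r₁) = (5, -4, 0.5) − 0.1·(13, -30.5, 18) = (3.7, -0.95, -1.3)
(p₂, q₂, r₂) = (3.7, -0.95, -1.3) − 0.1·(10.3, -0.8, -2.05) = (2.67, -0.87, -1.095)
(p₃, q₃, r₃) = (2.67, -0.87, -1.095) − 0.1·(6.75, -2.265, -2.55) = (1.995, -0.6435, -0.84)

(1.995, -0.6435, -0.84)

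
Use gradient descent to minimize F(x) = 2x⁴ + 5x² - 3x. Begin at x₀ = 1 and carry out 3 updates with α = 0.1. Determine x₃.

0.2488

F′(x) = 8x³ + 10x - 3
Step 1: F′(1) = 15; x₁ = 1 − 0.1·15 = -0.5
Step 2: F′(-0.5) = -9; x₂ = -0.5 − 0.1·(-9) = 0.4
Step 3: F′(0.4) = 1.512; x₃ = 0.4 − 0.1·1.512 = 0.2488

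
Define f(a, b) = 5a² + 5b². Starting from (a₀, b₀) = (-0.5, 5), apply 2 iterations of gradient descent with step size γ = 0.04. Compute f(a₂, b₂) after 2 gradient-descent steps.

16.362

∇f = (10a, 10b)
(a₁, b₁) = (-0.5, 5) − 0.04·(-5, 50) = (-0.3, 3)
(a₂, b₂) = (-0.3, 3) − 0.04·(-3, 30) = (-0.18, 1.8)
f(-0.18, 1.8) = 16.362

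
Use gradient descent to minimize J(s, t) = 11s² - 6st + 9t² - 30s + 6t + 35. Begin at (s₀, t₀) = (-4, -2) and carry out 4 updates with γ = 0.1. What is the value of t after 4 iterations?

∇J = (22s - 6t - 30, -6s + 18t + 6)
Step 1: at (-4, -2), ∇J = (-106, -6) → (-4, -2) − 0.1·(-106, -6) = (6.6, -1.4)
Step 2: at (6.6, -1.4), ∇J = (123.6, -58.8) → (6.6, -1.4) − 0.1·(123.6, -58.8) = (-5.76, 4.48)
Step 3: at (-5.76, 4.48), ∇J = (-183.6, 121.2) → (-5.76, 4.48) − 0.1·(-183.6, 121.2) = (12.6, -7.64)
Step 4: at (12.6, -7.64), ∇J = (293.04, -207.12) → (12.6, -7.64) − 0.1·(293.04, -207.12) = (-16.704, 13.072)
t = 13.072

13.072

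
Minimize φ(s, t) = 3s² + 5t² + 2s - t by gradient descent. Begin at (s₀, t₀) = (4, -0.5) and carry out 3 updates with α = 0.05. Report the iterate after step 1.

∇φ = (6s + 2, 10t - 1)
Step 1: at (4, -0.5), ∇φ = (26, -6) → (4, -0.5) − 0.05·(26, -6) = (2.7, -0.2)

(2.7, -0.2)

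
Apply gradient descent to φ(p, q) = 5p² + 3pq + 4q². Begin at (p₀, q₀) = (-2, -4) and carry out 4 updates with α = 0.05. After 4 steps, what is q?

∇φ = (10p + 3q, 3p + 8q)
Step 1: at (-2, -4), ∇φ = (-32, -38) → (-2, -4) − 0.05·(-32, -38) = (-0.4, -2.1)
Step 2: at (-0.4, -2.1), ∇φ = (-10.3, -18) → (-0.4, -2.1) − 0.05·(-10.3, -18) = (0.115, -1.2)
Step 3: at (0.115, -1.2), ∇φ = (-2.45, -9.255) → (0.115, -1.2) − 0.05·(-2.45, -9.255) = (0.2375, -0.73725)
Step 4: at (0.2375, -0.73725), ∇φ = (0.16325, -5.1855) → (0.2375, -0.73725) − 0.05·(0.16325, -5.1855) = (0.2293375, -0.477975)
q = -0.477975

-0.477975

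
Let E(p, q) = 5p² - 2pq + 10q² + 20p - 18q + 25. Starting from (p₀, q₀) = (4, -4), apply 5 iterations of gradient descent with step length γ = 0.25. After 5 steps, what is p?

-1279.09375

∇E = (10p - 2q + 20, -2p + 20q - 18)
(p₁, q₁) = (4, -4) − 0.25·(68, -106) = (-13, 22.5)
(p₂, q₂) = (-13, 22.5) − 0.25·(-155, 458) = (25.75, -92)
(p₃, q₃) = (25.75, -92) − 0.25·(461.5, -1909.5) = (-89.625, 385.375)
(p₄, q₄) = (-89.625, 385.375) − 0.25·(-1647, 7868.75) = (322.125, -1581.8125)
(p₅, q₅) = (322.125, -1581.8125) − 0.25·(6404.875, -32298.5) = (-1279.09375, 6492.8125)
p = -1279.09375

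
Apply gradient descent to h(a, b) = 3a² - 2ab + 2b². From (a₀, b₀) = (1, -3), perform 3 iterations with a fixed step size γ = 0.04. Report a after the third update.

-0.00864

∇h = (6a - 2b, -2a + 4b)
Step 1: at (1, -3), ∇h = (12, -14) → (1, -3) − 0.04·(12, -14) = (0.52, -2.44)
Step 2: at (0.52, -2.44), ∇h = (8, -10.8) → (0.52, -2.44) − 0.04·(8, -10.8) = (0.2, -2.008)
Step 3: at (0.2, -2.008), ∇h = (5.216, -8.432) → (0.2, -2.008) − 0.04·(5.216, -8.432) = (-0.00864, -1.67072)
a = -0.00864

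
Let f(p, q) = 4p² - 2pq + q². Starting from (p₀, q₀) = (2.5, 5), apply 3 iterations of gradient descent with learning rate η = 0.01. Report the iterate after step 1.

∇f = (8p - 2q, -2p + 2q)
Step 1: at (2.5, 5), ∇f = (10, 5) → (2.5, 5) − 0.01·(10, 5) = (2.4, 4.95)

(2.4, 4.95)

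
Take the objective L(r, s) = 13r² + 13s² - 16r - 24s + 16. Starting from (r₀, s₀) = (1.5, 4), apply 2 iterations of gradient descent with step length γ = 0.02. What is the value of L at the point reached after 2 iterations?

∇L = (26r - 16, 26s - 24)
Step 1: at (1.5, 4), ∇L = (23, 80) → (1.5, 4) − 0.02·(23, 80) = (1.04, 2.4)
Step 2: at (1.04, 2.4), ∇L = (11.04, 38.4) → (1.04, 2.4) − 0.02·(11.04, 38.4) = (0.8192, 1.632)
L(0.8192, 1.632) = 7.07346432

7.07346432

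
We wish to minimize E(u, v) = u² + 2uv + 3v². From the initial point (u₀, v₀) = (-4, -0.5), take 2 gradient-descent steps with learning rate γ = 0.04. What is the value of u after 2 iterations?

∇E = (2u + 2v, 2u + 6v)
(u₁, v₁) = (-4, -0.5) − 0.04·(-9, -11) = (-3.64, -0.06)
(u₂, v₂) = (-3.64, -0.06) − 0.04·(-7.4, -7.64) = (-3.344, 0.2456)
u = -3.344

-3.344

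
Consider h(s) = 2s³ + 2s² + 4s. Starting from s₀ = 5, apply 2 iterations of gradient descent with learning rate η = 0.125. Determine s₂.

-219.296875

h′(s) = 6s² + 4s + 4
s₁ = 5 − 0.125·174 = -16.75
s₂ = -16.75 − 0.125·1620.375 = -219.296875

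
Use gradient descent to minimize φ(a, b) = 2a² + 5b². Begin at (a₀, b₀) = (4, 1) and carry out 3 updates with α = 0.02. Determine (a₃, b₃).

(3.114752, 0.512)

∇φ = (4a, 10b)
(a₁, b₁) = (4, 1) − 0.02·(16, 10) = (3.68, 0.8)
(a₂, b₂) = (3.68, 0.8) − 0.02·(14.72, 8) = (3.3856, 0.64)
(a₃, b₃) = (3.3856, 0.64) − 0.02·(13.5424, 6.4) = (3.114752, 0.512)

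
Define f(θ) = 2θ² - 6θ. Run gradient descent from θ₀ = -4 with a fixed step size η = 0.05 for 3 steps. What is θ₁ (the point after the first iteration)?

-2.9

f′(θ) = 4θ - 6
θ₁ = -4 − 0.05·(-22) = -2.9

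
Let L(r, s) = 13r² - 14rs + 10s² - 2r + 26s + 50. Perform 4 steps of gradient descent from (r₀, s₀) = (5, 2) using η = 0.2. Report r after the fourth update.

∇L = (26r - 14s - 2, -14r + 20s + 26)
(r₁, s₁) = (5, 2) − 0.2·(100, -4) = (-15, 2.8)
(r₂, s₂) = (-15, 2.8) − 0.2·(-431.2, 292) = (71.24, -55.6)
(r₃, s₃) = (71.24, -55.6) − 0.2·(2628.64, -2083.36) = (-454.488, 361.072)
(r₄, s₄) = (-454.488, 361.072) − 0.2·(-16873.696, 13610.272) = (2920.2512, -2360.9824)
r = 2920.2512

2920.2512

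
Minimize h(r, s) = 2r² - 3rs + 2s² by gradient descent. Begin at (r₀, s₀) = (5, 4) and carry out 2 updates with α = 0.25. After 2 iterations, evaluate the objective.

6.9609375

∇h = (4r - 3s, -3r + 4s)
(r₁, s₁) = (5, 4) − 0.25·(8, 1) = (3, 3.75)
(r₂, s₂) = (3, 3.75) − 0.25·(0.75, 6) = (2.8125, 2.25)
h(2.8125, 2.25) = 6.9609375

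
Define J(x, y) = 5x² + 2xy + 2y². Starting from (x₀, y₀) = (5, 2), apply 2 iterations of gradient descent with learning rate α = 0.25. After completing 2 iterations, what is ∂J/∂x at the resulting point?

148.5

∇J = (10x + 2y, 2x + 4y)
(x₁, y₁) = (5, 2) − 0.25·(54, 18) = (-8.5, -2.5)
(x₂, y₂) = (-8.5, -2.5) − 0.25·(-90, -27) = (14, 4.25)
∂J/∂x at (14, 4.25) = 148.5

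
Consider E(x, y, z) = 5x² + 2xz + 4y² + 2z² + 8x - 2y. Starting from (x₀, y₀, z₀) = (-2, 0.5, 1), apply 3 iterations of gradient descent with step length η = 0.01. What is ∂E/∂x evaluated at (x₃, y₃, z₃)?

∇E = (10x + 2z + 8, 8y - 2, 2x + 4z)
(x₁, y₁, z₁) = (-2, 0.5, 1) − 0.01·(-10, 2, 0) = (-1.9, 0.48, 1)
(x₂, y₂, z₂) = (-1.9, 0.48, 1) − 0.01·(-9, 1.84, 0.2) = (-1.81, 0.4616, 0.998)
(x₃, y₃, z₃) = (-1.81, 0.4616, 0.998) − 0.01·(-8.104, 1.6928, 0.372) = (-1.72896, 0.444672, 0.99428)
∂E/∂x at (-1.72896, 0.444672, 0.99428) = -7.30104

-7.30104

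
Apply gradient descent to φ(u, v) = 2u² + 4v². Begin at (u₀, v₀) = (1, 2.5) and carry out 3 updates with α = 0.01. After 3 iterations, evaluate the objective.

16.724390612992

∇φ = (4u, 8v)
(u₁, v₁) = (1, 2.5) − 0.01·(4, 20) = (0.96, 2.3)
(u₂, v₂) = (0.96, 2.3) − 0.01·(3.84, 18.4) = (0.9216, 2.116)
(u₃, v₃) = (0.9216, 2.116) − 0.01·(3.6864, 16.928) = (0.884736, 1.94672)
φ(0.884736, 1.94672) = 16.724390612992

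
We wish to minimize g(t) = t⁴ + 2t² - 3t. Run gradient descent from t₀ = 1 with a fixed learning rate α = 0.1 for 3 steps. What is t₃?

g′(t) = 4t³ + 4t - 3
Step 1: g′(1) = 5; t₁ = 1 − 0.1·5 = 0.5
Step 2: g′(0.5) = -0.5; t₂ = 0.5 − 0.1·(-0.5) = 0.55
Step 3: g′(0.55) = -0.1345; t₃ = 0.55 − 0.1·(-0.1345) = 0.56345

0.56345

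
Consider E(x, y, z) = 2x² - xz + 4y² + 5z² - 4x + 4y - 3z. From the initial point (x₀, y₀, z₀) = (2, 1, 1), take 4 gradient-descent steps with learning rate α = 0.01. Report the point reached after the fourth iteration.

∇E = (4x - z - 4, 8y + 4, -x + 10z - 3)
Step 1: at (2, 1, 1), ∇E = (3, 12, 5) → (2, 1, 1) − 0.01·(3, 12, 5) = (1.97, 0.88, 0.95)
Step 2: at (1.97, 0.88, 0.95), ∇E = (2.93, 11.04, 4.53) → (1.97, 0.88, 0.95) − 0.01·(2.93, 11.04, 4.53) = (1.9407, 0.7696, 0.9047)
Step 3: at (1.9407, 0.7696, 0.9047), ∇E = (2.8581, 10.1568, 4.1063) → (1.9407, 0.7696, 0.9047) − 0.01·(2.8581, 10.1568, 4.1063) = (1.912119, 0.668032, 0.863637)
Step 4: at (1.912119, 0.668032, 0.863637), ∇E = (2.784839, 9.344256, 3.724251) → (1.912119, 0.668032, 0.863637) − 0.01·(2.784839, 9.344256, 3.724251) = (1.88427061, 0.57458944, 0.82639449)

(1.88427061, 0.57458944, 0.82639449)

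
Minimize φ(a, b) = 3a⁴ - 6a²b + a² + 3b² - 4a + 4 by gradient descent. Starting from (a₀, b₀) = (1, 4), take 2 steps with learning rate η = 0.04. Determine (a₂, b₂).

∇φ = (12a³ - 12ab + 2a - 4, -6a² + 6b)
Step 1: at (1, 4), ∇φ = (-38, 18) → (1, 4) − 0.04·(-38, 18) = (2.52, 3.28)
Step 2: at (2.52, 3.28), ∇φ = (93.888896, -18.4224) → (2.52, 3.28) − 0.04·(93.888896, -18.4224) = (-1.23555584, 4.016896)

(-1.23555584, 4.016896)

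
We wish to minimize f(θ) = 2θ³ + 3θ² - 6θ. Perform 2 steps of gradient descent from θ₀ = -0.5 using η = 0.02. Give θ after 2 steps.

f′(θ) = 6θ² + 6θ - 6
θ₁ = -0.5 − 0.02·(-7.5) = -0.35
θ₂ = -0.35 − 0.02·(-7.365) = -0.2027

-0.2027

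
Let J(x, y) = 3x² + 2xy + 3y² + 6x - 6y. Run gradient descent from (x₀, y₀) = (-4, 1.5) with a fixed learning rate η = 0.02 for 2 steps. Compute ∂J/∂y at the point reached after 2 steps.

-2.824

∇J = (6x + 2y + 6, 2x + 6y - 6)
(x₁, y₁) = (-4, 1.5) − 0.02·(-15, -5) = (-3.7, 1.6)
(x₂, y₂) = (-3.7, 1.6) − 0.02·(-13, -3.8) = (-3.44, 1.676)
∂J/∂y at (-3.44, 1.676) = -2.824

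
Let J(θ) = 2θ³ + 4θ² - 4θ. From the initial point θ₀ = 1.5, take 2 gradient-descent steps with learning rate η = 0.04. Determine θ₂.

0.496896

J′(θ) = 6θ² + 8θ - 4
θ₁ = 1.5 − 0.04·21.5 = 0.64
θ₂ = 0.64 − 0.04·3.5776 = 0.496896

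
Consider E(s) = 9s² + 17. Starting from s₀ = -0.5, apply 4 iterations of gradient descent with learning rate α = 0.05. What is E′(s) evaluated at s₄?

-0.0009

E′(s) = 18s
s₁ = -0.5 − 0.05·(-9) = -0.05
s₂ = -0.05 − 0.05·(-0.9) = -0.005
s₃ = -0.005 − 0.05·(-0.09) = -0.0005
s₄ = -0.0005 − 0.05·(-0.009) = -0.00005
E′(s) at (-0.00005) = -0.0009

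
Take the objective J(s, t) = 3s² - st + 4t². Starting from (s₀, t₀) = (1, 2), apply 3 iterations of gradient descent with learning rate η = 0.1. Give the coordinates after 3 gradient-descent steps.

∇J = (6s - t, -s + 8t)
(s₁, t₁) = (1, 2) − 0.1·(4, 15) = (0.6, 0.5)
(s₂, t₂) = (0.6, 0.5) − 0.1·(3.1, 3.4) = (0.29, 0.16)
(s₃, t₃) = (0.29, 0.16) − 0.1·(1.58, 0.99) = (0.132, 0.061)

(0.132, 0.061)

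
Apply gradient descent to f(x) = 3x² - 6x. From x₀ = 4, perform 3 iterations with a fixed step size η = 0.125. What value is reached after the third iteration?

f′(x) = 6x - 6
x₁ = 4 − 0.125·18 = 1.75
x₂ = 1.75 − 0.125·4.5 = 1.1875
x₃ = 1.1875 − 0.125·1.125 = 1.046875

1.046875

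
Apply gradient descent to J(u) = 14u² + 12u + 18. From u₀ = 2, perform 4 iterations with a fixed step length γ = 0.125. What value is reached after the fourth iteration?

J′(u) = 28u + 12
Step 1: J′(2) = 68; u₁ = 2 − 0.125·68 = -6.5
Step 2: J′(-6.5) = -170; u₂ = -6.5 − 0.125·(-170) = 14.75
Step 3: J′(14.75) = 425; u₃ = 14.75 − 0.125·425 = -38.375
Step 4: J′(-38.375) = -1062.5; u₄ = -38.375 − 0.125·(-1062.5) = 94.4375

94.4375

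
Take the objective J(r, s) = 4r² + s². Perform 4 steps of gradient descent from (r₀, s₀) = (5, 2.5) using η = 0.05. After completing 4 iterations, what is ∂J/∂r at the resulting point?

∇J = (8r, 2s)
Step 1: at (5, 2.5), ∇J = (40, 5) → (5, 2.5) − 0.05·(40, 5) = (3, 2.25)
Step 2: at (3, 2.25), ∇J = (24, 4.5) → (3, 2.25) − 0.05·(24, 4.5) = (1.8, 2.025)
Step 3: at (1.8, 2.025), ∇J = (14.4, 4.05) → (1.8, 2.025) − 0.05·(14.4, 4.05) = (1.08, 1.8225)
Step 4: at (1.08, 1.8225), ∇J = (8.64, 3.645) → (1.08, 1.8225) − 0.05·(8.64, 3.645) = (0.648, 1.64025)
∂J/∂r at (0.648, 1.64025) = 5.184

5.184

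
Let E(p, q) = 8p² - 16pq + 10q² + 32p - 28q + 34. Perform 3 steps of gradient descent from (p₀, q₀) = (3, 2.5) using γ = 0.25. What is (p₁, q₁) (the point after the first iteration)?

∇E = (16p - 16q + 32, -16p + 20q - 28)
Step 1: at (3, 2.5), ∇E = (40, -26) → (3, 2.5) − 0.25·(40, -26) = (-7, 9)

(-7, 9)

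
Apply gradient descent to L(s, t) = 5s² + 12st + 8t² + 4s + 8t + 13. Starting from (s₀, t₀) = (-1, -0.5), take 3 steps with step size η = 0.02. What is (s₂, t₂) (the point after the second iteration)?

∇L = (10s + 12t + 4, 12s + 16t + 8)
Step 1: at (-1, -0.5), ∇L = (-12, -12) → (-1, -0.5) − 0.02·(-12, -12) = (-0.76, -0.26)
Step 2: at (-0.76, -0.26), ∇L = (-6.72, -5.28) → (-0.76, -0.26) − 0.02·(-6.72, -5.28) = (-0.6256, -0.1544)

(-0.6256, -0.1544)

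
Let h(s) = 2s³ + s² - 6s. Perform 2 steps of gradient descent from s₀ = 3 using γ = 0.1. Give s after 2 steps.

-4.776

h′(s) = 6s² + 2s - 6
s₁ = 3 − 0.1·54 = -2.4
s₂ = -2.4 − 0.1·23.76 = -4.776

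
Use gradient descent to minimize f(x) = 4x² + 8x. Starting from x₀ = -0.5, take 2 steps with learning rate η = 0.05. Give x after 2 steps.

-0.82

f′(x) = 8x + 8
Step 1: f′(-0.5) = 4; x₁ = -0.5 − 0.05·4 = -0.7
Step 2: f′(-0.7) = 2.4; x₂ = -0.7 − 0.05·2.4 = -0.82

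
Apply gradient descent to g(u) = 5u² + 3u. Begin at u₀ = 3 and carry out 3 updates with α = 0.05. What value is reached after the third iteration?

0.1125

g′(u) = 10u + 3
Step 1: g′(3) = 33; u₁ = 3 − 0.05·33 = 1.35
Step 2: g′(1.35) = 16.5; u₂ = 1.35 − 0.05·16.5 = 0.525
Step 3: g′(0.525) = 8.25; u₃ = 0.525 − 0.05·8.25 = 0.1125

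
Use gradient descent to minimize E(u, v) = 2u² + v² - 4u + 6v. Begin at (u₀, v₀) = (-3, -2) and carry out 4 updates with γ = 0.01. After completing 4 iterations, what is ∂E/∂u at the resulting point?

∇E = (4u - 4, 2v + 6)
Step 1: at (-3, -2), ∇E = (-16, 2) → (-3, -2) − 0.01·(-16, 2) = (-2.84, -2.02)
Step 2: at (-2.84, -2.02), ∇E = (-15.36, 1.96) → (-2.84, -2.02) − 0.01·(-15.36, 1.96) = (-2.6864, -2.0396)
Step 3: at (-2.6864, -2.0396), ∇E = (-14.7456, 1.9208) → (-2.6864, -2.0396) − 0.01·(-14.7456, 1.9208) = (-2.538944, -2.058808)
Step 4: at (-2.538944, -2.058808), ∇E = (-14.155776, 1.882384) → (-2.538944, -2.058808) − 0.01·(-14.155776, 1.882384) = (-2.39738624, -2.07763184)
∂E/∂u at (-2.39738624, -2.07763184) = -13.58954496

-13.58954496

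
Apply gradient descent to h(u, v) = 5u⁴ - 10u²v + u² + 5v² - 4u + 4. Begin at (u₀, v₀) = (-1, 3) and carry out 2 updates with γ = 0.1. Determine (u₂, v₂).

(158.448, 19.36)

∇h = (20u³ - 20uv + 2u - 4, -10u² + 10v)
Step 1: at (-1, 3), ∇h = (34, 20) → (-1, 3) − 0.1·(34, 20) = (-4.4, 1)
Step 2: at (-4.4, 1), ∇h = (-1628.48, -183.6) → (-4.4, 1) − 0.1·(-1628.48, -183.6) = (158.448, 19.36)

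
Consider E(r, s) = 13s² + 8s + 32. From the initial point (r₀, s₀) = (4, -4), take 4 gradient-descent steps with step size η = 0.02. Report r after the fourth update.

∇E = (0, 26s + 8)
(r₁, s₁) = (4, -4) − 0.02·(0, -96) = (4, -2.08)
(r₂, s₂) = (4, -2.08) − 0.02·(0, -46.08) = (4, -1.1584)
(r₃, s₃) = (4, -1.1584) − 0.02·(0, -22.1184) = (4, -0.716032)
(r₄, s₄) = (4, -0.716032) − 0.02·(0, -10.616832) = (4, -0.50369536)
r = 4

4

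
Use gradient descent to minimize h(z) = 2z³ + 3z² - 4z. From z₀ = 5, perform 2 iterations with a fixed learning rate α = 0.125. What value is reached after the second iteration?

h′(z) = 6z² + 6z - 4
Step 1: h′(5) = 176; z₁ = 5 − 0.125·176 = -17
Step 2: h′(-17) = 1628; z₂ = -17 − 0.125·1628 = -220.5

-220.5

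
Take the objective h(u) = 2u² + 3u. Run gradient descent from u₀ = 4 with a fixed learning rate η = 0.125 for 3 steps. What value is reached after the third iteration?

h′(u) = 4u + 3
u₁ = 4 − 0.125·19 = 1.625
u₂ = 1.625 − 0.125·9.5 = 0.4375
u₃ = 0.4375 − 0.125·4.75 = -0.15625

-0.15625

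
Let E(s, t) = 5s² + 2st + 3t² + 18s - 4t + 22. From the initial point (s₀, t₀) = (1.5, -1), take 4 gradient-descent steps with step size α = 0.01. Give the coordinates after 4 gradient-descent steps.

∇E = (10s + 2t + 18, 2s + 6t - 4)
(s₁, t₁) = (1.5, -1) − 0.01·(31, -7) = (1.19, -0.93)
(s₂, t₂) = (1.19, -0.93) − 0.01·(28.04, -7.2) = (0.9096, -0.858)
(s₃, t₃) = (0.9096, -0.858) − 0.01·(25.38, -7.3288) = (0.6558, -0.784712)
(s₄, t₄) = (0.6558, -0.784712) − 0.01·(22.988576, -7.396672) = (0.42591424, -0.71074528)

(0.42591424, -0.71074528)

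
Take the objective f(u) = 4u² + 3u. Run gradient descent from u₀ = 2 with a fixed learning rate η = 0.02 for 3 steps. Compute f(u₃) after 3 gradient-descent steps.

7.363661838336

f′(u) = 8u + 3
Step 1: f′(2) = 19; u₁ = 2 − 0.02·19 = 1.62
Step 2: f′(1.62) = 15.96; u₂ = 1.62 − 0.02·15.96 = 1.3008
Step 3: f′(1.3008) = 13.4064; u₃ = 1.3008 − 0.02·13.4064 = 1.032672
f(1.032672) = 7.363661838336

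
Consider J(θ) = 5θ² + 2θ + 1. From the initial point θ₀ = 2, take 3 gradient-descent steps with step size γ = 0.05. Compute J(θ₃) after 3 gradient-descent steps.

J′(θ) = 10θ + 2
θ₁ = 2 − 0.05·22 = 0.9
θ₂ = 0.9 − 0.05·11 = 0.35
θ₃ = 0.35 − 0.05·5.5 = 0.075
J(0.075) = 1.178125

1.178125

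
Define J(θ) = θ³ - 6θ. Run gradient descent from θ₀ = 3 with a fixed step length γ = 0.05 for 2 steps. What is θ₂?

J′(θ) = 3θ² - 6
Step 1: J′(3) = 21; θ₁ = 3 − 0.05·21 = 1.95
Step 2: J′(1.95) = 5.4075; θ₂ = 1.95 − 0.05·5.4075 = 1.679625

1.679625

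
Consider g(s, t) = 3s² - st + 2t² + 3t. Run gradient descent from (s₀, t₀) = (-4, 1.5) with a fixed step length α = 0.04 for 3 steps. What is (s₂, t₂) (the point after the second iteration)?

∇g = (6s - t, -s + 4t + 3)
Step 1: at (-4, 1.5), ∇g = (-25.5, 13) → (-4, 1.5) − 0.04·(-25.5, 13) = (-2.98, 0.98)
Step 2: at (-2.98, 0.98), ∇g = (-18.86, 9.9) → (-2.98, 0.98) − 0.04·(-18.86, 9.9) = (-2.2256, 0.584)

(-2.2256, 0.584)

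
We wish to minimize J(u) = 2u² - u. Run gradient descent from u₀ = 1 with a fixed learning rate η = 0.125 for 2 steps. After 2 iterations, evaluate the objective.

J′(u) = 4u - 1
u₁ = 1 − 0.125·3 = 0.625
u₂ = 0.625 − 0.125·1.5 = 0.4375
J(0.4375) = -0.0546875

-0.0546875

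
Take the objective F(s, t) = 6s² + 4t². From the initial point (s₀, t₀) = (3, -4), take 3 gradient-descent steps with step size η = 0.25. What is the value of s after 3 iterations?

-24

∇F = (12s, 8t)
(s₁, t₁) = (3, -4) − 0.25·(36, -32) = (-6, 4)
(s₂, t₂) = (-6, 4) − 0.25·(-72, 32) = (12, -4)
(s₃, t₃) = (12, -4) − 0.25·(144, -32) = (-24, 4)
s = -24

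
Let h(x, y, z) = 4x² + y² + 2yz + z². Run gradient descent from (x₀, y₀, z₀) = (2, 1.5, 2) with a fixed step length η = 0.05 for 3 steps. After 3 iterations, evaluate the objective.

∇h = (8x, 2y + 2z, 2y + 2z)
Step 1: at (2, 1.5, 2), ∇h = (16, 7, 7) → (2, 1.5, 2) − 0.05·(16, 7, 7) = (1.2, 1.15, 1.65)
Step 2: at (1.2, 1.15, 1.65), ∇h = (9.6, 5.6, 5.6) → (1.2, 1.15, 1.65) − 0.05·(9.6, 5.6, 5.6) = (0.72, 0.87, 1.37)
Step 3: at (0.72, 0.87, 1.37), ∇h = (5.76, 4.48, 4.48) → (0.72, 0.87, 1.37) − 0.05·(5.76, 4.48, 4.48) = (0.432, 0.646, 1.146)
h(0.432, 0.646, 1.146) = 3.95776

3.95776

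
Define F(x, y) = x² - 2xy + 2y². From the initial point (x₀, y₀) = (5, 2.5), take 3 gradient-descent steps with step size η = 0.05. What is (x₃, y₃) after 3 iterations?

∇F = (2x - 2y, -2x + 4y)
Step 1: at (5, 2.5), ∇F = (5, 0) → (5, 2.5) − 0.05·(5, 0) = (4.75, 2.5)
Step 2: at (4.75, 2.5), ∇F = (4.5, 0.5) → (4.75, 2.5) − 0.05·(4.5, 0.5) = (4.525, 2.475)
Step 3: at (4.525, 2.475), ∇F = (4.1, 0.85) → (4.525, 2.475) − 0.05·(4.1, 0.85) = (4.32, 2.4325)

(4.32, 2.4325)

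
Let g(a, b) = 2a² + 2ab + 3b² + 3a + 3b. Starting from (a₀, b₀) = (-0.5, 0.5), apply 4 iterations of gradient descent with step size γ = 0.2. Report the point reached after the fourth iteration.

∇g = (4a + 2b + 3, 2a + 6b + 3)
(a₁, b₁) = (-0.5, 0.5) − 0.2·(2, 5) = (-0.9, -0.5)
(a₂, b₂) = (-0.9, -0.5) − 0.2·(-1.6, -1.8) = (-0.58, -0.14)
(a₃, b₃) = (-0.58, -0.14) − 0.2·(0.4, 1) = (-0.66, -0.34)
(a₄, b₄) = (-0.66, -0.34) − 0.2·(-0.32, -0.36) = (-0.596, -0.268)

(-0.596, -0.268)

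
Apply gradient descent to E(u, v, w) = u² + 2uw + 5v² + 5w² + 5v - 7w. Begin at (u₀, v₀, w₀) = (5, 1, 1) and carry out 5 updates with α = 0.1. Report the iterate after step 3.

∇E = (2u + 2w, 10v + 5, 2u + 10w - 7)
Step 1: at (5, 1, 1), ∇E = (12, 15, 13) → (5, 1, 1) − 0.1·(12, 15, 13) = (3.8, -0.5, -0.3)
Step 2: at (3.8, -0.5, -0.3), ∇E = (7, 0, -2.4) → (3.8, -0.5, -0.3) − 0.1·(7, 0, -2.4) = (3.1, -0.5, -0.06)
Step 3: at (3.1, -0.5, -0.06), ∇E = (6.08, 0, -1.4) → (3.1, -0.5, -0.06) − 0.1·(6.08, 0, -1.4) = (2.492, -0.5, 0.08)

(2.492, -0.5, 0.08)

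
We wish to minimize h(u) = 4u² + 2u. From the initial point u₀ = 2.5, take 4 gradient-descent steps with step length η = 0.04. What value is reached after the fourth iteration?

h′(u) = 8u + 2
Step 1: h′(2.5) = 22; u₁ = 2.5 − 0.04·22 = 1.62
Step 2: h′(1.62) = 14.96; u₂ = 1.62 − 0.04·14.96 = 1.0216
Step 3: h′(1.0216) = 10.1728; u₃ = 1.0216 − 0.04·10.1728 = 0.614688
Step 4: h′(0.614688) = 6.917504; u₄ = 0.614688 − 0.04·6.917504 = 0.33798784

0.33798784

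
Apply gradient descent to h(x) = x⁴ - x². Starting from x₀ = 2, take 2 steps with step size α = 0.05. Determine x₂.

0.6168

h′(x) = 4x³ - 2x
x₁ = 2 − 0.05·28 = 0.6
x₂ = 0.6 − 0.05·(-0.336) = 0.6168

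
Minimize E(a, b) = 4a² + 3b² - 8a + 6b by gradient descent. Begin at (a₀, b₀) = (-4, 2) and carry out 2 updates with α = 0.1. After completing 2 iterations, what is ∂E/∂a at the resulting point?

∇E = (8a - 8, 6b + 6)
Step 1: at (-4, 2), ∇E = (-40, 18) → (-4, 2) − 0.1·(-40, 18) = (0, 0.2)
Step 2: at (0, 0.2), ∇E = (-8, 7.2) → (0, 0.2) − 0.1·(-8, 7.2) = (0.8, -0.52)
∂E/∂a at (0.8, -0.52) = -1.6

-1.6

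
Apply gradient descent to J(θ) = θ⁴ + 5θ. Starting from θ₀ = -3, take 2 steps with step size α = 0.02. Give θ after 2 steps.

J′(θ) = 4θ³ + 5
θ₁ = -3 − 0.02·(-103) = -0.94
θ₂ = -0.94 − 0.02·1.677664 = -0.97355328

-0.97355328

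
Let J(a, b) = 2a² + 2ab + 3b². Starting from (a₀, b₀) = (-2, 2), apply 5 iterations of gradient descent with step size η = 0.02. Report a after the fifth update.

∇J = (4a + 2b, 2a + 6b)
Step 1: at (-2, 2), ∇J = (-4, 8) → (-2, 2) − 0.02·(-4, 8) = (-1.92, 1.84)
Step 2: at (-1.92, 1.84), ∇J = (-4, 7.2) → (-1.92, 1.84) − 0.02·(-4, 7.2) = (-1.84, 1.696)
Step 3: at (-1.84, 1.696), ∇J = (-3.968, 6.496) → (-1.84, 1.696) − 0.02·(-3.968, 6.496) = (-1.76064, 1.56608)
Step 4: at (-1.76064, 1.56608), ∇J = (-3.9104, 5.8752) → (-1.76064, 1.56608) − 0.02·(-3.9104, 5.8752) = (-1.682432, 1.448576)
Step 5: at (-1.682432, 1.448576), ∇J = (-3.832576, 5.326592) → (-1.682432, 1.448576) − 0.02·(-3.832576, 5.326592) = (-1.60578048, 1.34204416)
a = -1.60578048

-1.60578048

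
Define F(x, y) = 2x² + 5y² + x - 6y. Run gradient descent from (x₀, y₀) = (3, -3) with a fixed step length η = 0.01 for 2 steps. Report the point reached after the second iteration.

∇F = (4x + 1, 10y - 6)
Step 1: at (3, -3), ∇F = (13, -36) → (3, -3) − 0.01·(13, -36) = (2.87, -2.64)
Step 2: at (2.87, -2.64), ∇F = (12.48, -32.4) → (2.87, -2.64) − 0.01·(12.48, -32.4) = (2.7452, -2.316)

(2.7452, -2.316)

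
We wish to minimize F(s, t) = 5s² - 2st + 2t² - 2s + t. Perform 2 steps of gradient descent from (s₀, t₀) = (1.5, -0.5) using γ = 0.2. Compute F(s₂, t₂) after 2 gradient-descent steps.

15.5356

∇F = (10s - 2t - 2, -2s + 4t + 1)
Step 1: at (1.5, -0.5), ∇F = (14, -4) → (1.5, -0.5) − 0.2·(14, -4) = (-1.3, 0.3)
Step 2: at (-1.3, 0.3), ∇F = (-15.6, 4.8) → (-1.3, 0.3) − 0.2·(-15.6, 4.8) = (1.82, -0.66)
F(1.82, -0.66) = 15.5356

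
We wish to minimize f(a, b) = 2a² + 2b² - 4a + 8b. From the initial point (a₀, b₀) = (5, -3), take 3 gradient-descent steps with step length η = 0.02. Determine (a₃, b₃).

∇f = (4a - 4, 4b + 8)
(a₁, b₁) = (5, -3) − 0.02·(16, -4) = (4.68, -2.92)
(a₂, b₂) = (4.68, -2.92) − 0.02·(14.72, -3.68) = (4.3856, -2.8464)
(a₃, b₃) = (4.3856, -2.8464) − 0.02·(13.5424, -3.3856) = (4.114752, -2.778688)

(4.114752, -2.778688)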